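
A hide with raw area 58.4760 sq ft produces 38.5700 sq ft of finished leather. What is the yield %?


Formula: Yield = finished / raw * 100
Substituting: Yield = 38.5700 / 58.4760 * 100
Result: 65.9587 %


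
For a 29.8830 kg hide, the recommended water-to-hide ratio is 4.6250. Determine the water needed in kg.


Formula: Water = hide_weight * ratio
Substituting: Water = 29.8830 * 4.6250
Result: 138.2089 kg


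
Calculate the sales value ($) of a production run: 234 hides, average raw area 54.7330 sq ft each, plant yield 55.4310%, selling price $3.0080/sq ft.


Raw_total = N * avg_area = 234 * 54.7330 = 12807.5220 sq ft
Finished = Raw_total * yield / 100 = 12807.5220 * 55.4310 / 100 = 7099.3375 sq ft
Value = Finished * price = 7099.3375 * 3.0080 = 21354.8073 $


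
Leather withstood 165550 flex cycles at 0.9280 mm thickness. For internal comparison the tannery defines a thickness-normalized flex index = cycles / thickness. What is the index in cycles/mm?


Formula: Index = cycles / thickness
Substituting: Index = 165550 / 0.9280
Result: 178394.3966 cycles/mm


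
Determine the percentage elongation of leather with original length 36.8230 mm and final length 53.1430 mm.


Formula: Elongation = (Lf - L0) / L0 * 100
Substituting: Elongation = (53.1430 - 36.8230) / 36.8230 * 100
Result: 44.3201 %


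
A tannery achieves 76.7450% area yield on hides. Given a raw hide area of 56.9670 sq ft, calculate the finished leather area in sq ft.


Formula: finished = raw * yield / 100
Substituting: finished = 56.9670 * 76.7450 / 100
Result: 43.7193 sq ft


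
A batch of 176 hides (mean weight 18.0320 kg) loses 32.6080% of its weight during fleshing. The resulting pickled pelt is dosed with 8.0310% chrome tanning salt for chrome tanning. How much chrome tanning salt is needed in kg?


Total_raw = N * avg_wt = 176 * 18.0320 = 3173.6320 kg
Substrate = Total_raw * (1 - loss/100) = 3173.6320 * (1 - 32.6080/100) = 2138.7741 kg
Chrome = Substrate * pct / 100 = 2138.7741 * 8.0310 / 100 = 171.7649 kg


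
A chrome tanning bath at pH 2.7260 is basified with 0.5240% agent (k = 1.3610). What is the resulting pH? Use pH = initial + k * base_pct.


Formula: pH_final = pH_initial + k * base_pct
Substituting: pH_final = 2.7260 + 1.3610 * 0.5240
Result: 3.4392


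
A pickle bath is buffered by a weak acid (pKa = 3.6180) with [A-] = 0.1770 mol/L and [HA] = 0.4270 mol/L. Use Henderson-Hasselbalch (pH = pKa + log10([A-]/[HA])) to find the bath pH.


ratio = [A-] / [HA] = 0.1770 / 0.4270 = 0.4145
log10(ratio) = -0.3825
pH = pKa + log10(ratio) = 3.6180 - 0.3825 = 3.2355


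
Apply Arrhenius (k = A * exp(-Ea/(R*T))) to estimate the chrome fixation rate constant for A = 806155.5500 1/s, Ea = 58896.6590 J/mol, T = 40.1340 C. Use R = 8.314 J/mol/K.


T_K = T_C + 273.15 = 40.1340 + 273.15 = 313.2840 K
exponent = -Ea / (R * T_K) = -58896.6590 / (8.314 * 313.2840) = -22.6122
k = A * exp(exponent) = 806155.5500 * exp(-22.6122) = 1.2192e-04 1/s


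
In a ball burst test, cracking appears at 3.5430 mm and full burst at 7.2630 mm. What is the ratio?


Formula: Ratio = crack / burst
Substituting: Ratio = 3.5430 / 7.2630
Result: 0.4878


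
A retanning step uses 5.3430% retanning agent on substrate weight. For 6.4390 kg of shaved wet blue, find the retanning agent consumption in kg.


Formula: Retan = substrate * pct / 100
Substituting: Retan = 6.4390 * 5.3430 / 100
Result: 0.3440 kg


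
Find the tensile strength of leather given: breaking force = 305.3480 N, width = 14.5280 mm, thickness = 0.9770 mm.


Formula: TS = force / (width * thickness)
Substituting: TS = 305.3480 / (14.5280 * 0.9770)
Result: 21.5127 N/mm^2


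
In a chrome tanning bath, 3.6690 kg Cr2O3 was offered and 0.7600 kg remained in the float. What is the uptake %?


Formula: Uptake = (offered - residual) / offered * 100
Substituting: Uptake = (3.6690 - 0.7600) / 3.6690 * 100
Result: 79.2859 %


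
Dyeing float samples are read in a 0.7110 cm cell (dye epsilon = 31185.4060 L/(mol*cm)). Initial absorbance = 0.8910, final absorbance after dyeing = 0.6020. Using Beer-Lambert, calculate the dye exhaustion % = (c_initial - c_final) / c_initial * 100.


c_initial = A_i / (epsilon * l) = 0.8910 / (31185.4060 * 0.7110) = 4.0184e-05 mol/L
c_final = A_f / (epsilon * l) = 0.6020 / (31185.4060 * 0.7110) = 2.7150e-05 mol/L
Exhaustion = (c_initial - c_final) / c_initial * 100 = (4.0184e-05 - 2.7150e-05) / 4.0184e-05 * 100 = 32.4355 %


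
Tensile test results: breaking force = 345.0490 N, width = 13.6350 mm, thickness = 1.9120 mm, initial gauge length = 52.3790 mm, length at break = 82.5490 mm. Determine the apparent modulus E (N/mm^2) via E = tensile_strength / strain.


TS = F / (w * t) = 345.0490 / (13.6350 * 1.9120) = 13.2354 N/mm^2
strain = (Lf - L0) / L0 = (82.5490 - 52.3790) / 52.3790 = 0.5760
E = TS / strain = 13.2354 / 0.5760 = 22.9784 N/mm^2


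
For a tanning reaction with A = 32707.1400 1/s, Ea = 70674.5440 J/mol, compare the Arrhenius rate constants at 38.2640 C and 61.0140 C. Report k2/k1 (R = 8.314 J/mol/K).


T1 = 38.2640 + 273.15 = 311.4140 K; T2 = 61.0140 + 273.15 = 334.1640 K
k1 = A * exp(-Ea/(R*T1)) = 32707.1400 * exp(-70674.5440/(8.314*311.4140)) = 4.5678e-08 1/s
k2 = A * exp(-Ea/(R*T2)) = 32707.1400 * exp(-70674.5440/(8.314*334.1640)) = 2.9295e-07 1/s
k2/k1 = 2.9295e-07 / 4.5678e-08 = 6.4134


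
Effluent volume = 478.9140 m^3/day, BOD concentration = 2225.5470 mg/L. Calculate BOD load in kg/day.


Formula: BOD_load = volume * conc / 1000
Substituting: BOD_load = 478.9140 * 2225.5470 / 1000
Result: 1065.8456 kg/day


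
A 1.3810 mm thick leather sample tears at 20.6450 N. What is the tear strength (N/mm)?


Formula: Tear strength = force / thickness
Substituting: Tear strength = 20.6450 / 1.3810
Result: 14.9493 N/mm


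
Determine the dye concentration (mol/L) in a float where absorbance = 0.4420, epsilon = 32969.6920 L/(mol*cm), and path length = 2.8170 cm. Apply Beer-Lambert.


Formula: c = A / (epsilon * l)
Substituting: c = 0.4420 / (32969.6920 * 2.8170)
Result: 4.7591e-06 mol/L


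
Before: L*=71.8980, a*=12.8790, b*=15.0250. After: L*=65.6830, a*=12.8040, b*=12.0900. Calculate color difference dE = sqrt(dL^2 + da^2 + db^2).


dL = -6.2150, da = -0.075, db = -2.9350
dE = sqrt((-6.2150)^2 + (-0.075)^2 + (-2.9350)^2) = 6.8736


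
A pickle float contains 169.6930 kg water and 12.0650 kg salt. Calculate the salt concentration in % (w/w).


Formula: Conc = salt / (water + salt) * 100
Substituting: Conc = 12.0650 / (169.6930 + 12.0650) * 100
Result: 6.6379 %


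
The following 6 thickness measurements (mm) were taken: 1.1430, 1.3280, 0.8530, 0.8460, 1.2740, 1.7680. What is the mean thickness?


Formula: Average = sum / n
Substituting: Average = 7.2120 / 6
Result: 1.2020 mm


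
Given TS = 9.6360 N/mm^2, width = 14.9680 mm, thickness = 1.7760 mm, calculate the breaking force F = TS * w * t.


Formula: F = TS * w * t
Substituting: F = 9.6360 * 14.9680 * 1.7760
Result: 256.1554 N


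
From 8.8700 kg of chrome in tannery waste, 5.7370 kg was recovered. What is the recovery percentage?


Formula: Recovery = recovered / input * 100
Substituting: Recovery = 5.7370 / 8.8700 * 100
Result: 64.6787 %


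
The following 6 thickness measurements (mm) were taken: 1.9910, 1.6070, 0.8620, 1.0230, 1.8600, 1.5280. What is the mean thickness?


Formula: Average = sum / n
Substituting: Average = 8.8710 / 6
Result: 1.4785 mm


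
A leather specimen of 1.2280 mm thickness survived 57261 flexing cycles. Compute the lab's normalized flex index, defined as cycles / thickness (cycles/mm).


Formula: Index = cycles / thickness
Substituting: Index = 57261 / 1.2280
Result: 46629.4788 cycles/mm


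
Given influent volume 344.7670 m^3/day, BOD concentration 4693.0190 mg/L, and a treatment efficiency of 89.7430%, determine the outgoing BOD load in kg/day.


Load_in = volume * conc / 1000 = 344.7670 * 4693.0190 / 1000 = 1617.9981 kg/day
Removed = Load_in * eff / 100 = 1617.9981 * 89.7430 / 100 = 1452.0400 kg/day
Load_out = Load_in - Removed = 1617.9981 - 1452.0400 = 165.9581 kg/day


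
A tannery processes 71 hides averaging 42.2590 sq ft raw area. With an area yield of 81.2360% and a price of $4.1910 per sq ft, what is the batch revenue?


Raw_total = N * avg_area = 71 * 42.2590 = 3000.3890 sq ft
Finished = Raw_total * yield / 100 = 3000.3890 * 81.2360 / 100 = 2437.3960 sq ft
Value = Finished * price = 2437.3960 * 4.1910 = 10215.1267 $


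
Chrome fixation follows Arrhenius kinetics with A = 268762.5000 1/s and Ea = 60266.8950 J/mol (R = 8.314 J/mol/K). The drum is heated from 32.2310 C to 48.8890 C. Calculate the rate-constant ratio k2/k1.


T1 = 32.2310 + 273.15 = 305.3810 K; T2 = 48.8890 + 273.15 = 322.0390 K
k1 = A * exp(-Ea/(R*T1)) = 268762.5000 * exp(-60266.8950/(8.314*305.3810)) = 1.3198e-05 1/s
k2 = A * exp(-Ea/(R*T2)) = 268762.5000 * exp(-60266.8950/(8.314*322.0390)) = 4.5055e-05 1/s
k2/k1 = 4.5055e-05 / 1.3198e-05 = 3.4138


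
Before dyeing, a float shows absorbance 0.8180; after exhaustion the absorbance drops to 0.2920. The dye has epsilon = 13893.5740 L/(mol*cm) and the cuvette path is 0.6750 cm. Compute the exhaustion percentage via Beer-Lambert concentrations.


c_initial = A_i / (epsilon * l) = 0.8180 / (13893.5740 * 0.6750) = 8.7224e-05 mol/L
c_final = A_f / (epsilon * l) = 0.2920 / (13893.5740 * 0.6750) = 3.1136e-05 mol/L
Exhaustion = (c_initial - c_final) / c_initial * 100 = (8.7224e-05 - 3.1136e-05) / 8.7224e-05 * 100 = 64.3032 %


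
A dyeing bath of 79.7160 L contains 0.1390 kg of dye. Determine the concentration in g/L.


Formula: Conc = dye_mass(kg) / volume(L) * 1000
Substituting: Conc = 0.1390 / 79.7160 * 1000
Result: 1.7437 g/L


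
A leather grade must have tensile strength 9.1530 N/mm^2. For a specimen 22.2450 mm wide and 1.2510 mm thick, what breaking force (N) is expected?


Formula: F = TS * w * t
Substituting: F = 9.1530 * 22.2450 * 1.2510
Result: 254.7142 N


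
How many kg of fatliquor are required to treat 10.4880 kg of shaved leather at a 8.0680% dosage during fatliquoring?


Formula: Fat = substrate * pct / 100
Substituting: Fat = 10.4880 * 8.0680 / 100
Result: 0.8462 kg


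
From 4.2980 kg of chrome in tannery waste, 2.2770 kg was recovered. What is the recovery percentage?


Formula: Recovery = recovered / input * 100
Substituting: Recovery = 2.2770 / 4.2980 * 100
Result: 52.9781 %


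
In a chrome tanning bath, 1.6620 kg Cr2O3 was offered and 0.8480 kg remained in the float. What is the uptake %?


Formula: Uptake = (offered - residual) / offered * 100
Substituting: Uptake = (1.6620 - 0.8480) / 1.6620 * 100
Result: 48.9771 %


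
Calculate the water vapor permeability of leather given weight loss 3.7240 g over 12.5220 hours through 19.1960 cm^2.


Formula: WVP = loss / (area * time)
Substituting: WVP = 3.7240 / (19.1960 * 12.5220)
Result: 0.0154926 g/(cm^2*hr)


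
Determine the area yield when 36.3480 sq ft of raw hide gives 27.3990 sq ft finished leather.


Formula: Yield = finished / raw * 100
Substituting: Yield = 27.3990 / 36.3480 * 100
Result: 75.3797 %


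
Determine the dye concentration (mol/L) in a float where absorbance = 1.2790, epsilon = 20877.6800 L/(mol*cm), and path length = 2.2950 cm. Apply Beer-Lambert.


Formula: c = A / (epsilon * l)
Substituting: c = 1.2790 / (20877.6800 * 2.2950)
Result: 2.6694e-05 mol/L


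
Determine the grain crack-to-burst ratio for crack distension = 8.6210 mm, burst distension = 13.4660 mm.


Formula: Ratio = crack / burst
Substituting: Ratio = 8.6210 / 13.4660
Result: 0.6402


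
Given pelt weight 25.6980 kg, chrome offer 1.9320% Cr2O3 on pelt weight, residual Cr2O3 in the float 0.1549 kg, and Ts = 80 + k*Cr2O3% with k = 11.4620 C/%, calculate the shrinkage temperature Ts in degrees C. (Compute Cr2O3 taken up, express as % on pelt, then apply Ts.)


Offered = pelt * offer_pct / 100 = 25.6980 * 1.9320 / 100 = 0.4965 kg
Uptake = offered - residual = 0.4965 - 0.1549 = 0.3416 kg
Cr2O3% on pelt = uptake / pelt * 100 = 0.3416 / 25.6980 * 100 = 1.3292 %
Ts = 80 + k * Cr2O3% = 80 + 11.4620 * 1.3292 = 95.2356 C


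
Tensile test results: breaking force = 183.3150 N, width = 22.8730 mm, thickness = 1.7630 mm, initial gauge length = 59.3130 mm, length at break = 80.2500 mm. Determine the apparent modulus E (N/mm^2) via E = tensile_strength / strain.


TS = F / (w * t) = 183.3150 / (22.8730 * 1.7630) = 4.5459 N/mm^2
strain = (Lf - L0) / L0 = (80.2500 - 59.3130) / 59.3130 = 0.3530
E = TS / strain = 4.5459 / 0.3530 = 12.8783 N/mm^2


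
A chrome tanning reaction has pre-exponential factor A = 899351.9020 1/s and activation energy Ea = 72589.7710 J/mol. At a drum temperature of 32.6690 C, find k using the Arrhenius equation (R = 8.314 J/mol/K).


T_K = T_C + 273.15 = 32.6690 + 273.15 = 305.8190 K
exponent = -Ea / (R * T_K) = -72589.7710 / (8.314 * 305.8190) = -28.5497
k = A * exp(exponent) = 899351.9020 * exp(-28.5497) = 3.5890e-07 1/s


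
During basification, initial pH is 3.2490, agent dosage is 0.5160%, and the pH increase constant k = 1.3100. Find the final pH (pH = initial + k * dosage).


Formula: pH_final = pH_initial + k * base_pct
Substituting: pH_final = 3.2490 + 1.3100 * 0.5160
Result: 3.9250


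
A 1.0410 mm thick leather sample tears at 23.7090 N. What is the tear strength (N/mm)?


Formula: Tear strength = force / thickness
Substituting: Tear strength = 23.7090 / 1.0410
Result: 22.7752 N/mm


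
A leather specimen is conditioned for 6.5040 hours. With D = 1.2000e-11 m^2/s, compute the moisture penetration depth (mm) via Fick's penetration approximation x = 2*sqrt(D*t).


t = 6.5040 hr * 3600 = 23414.4000 s
D * t = 1.2000e-11 * 23414.4000 = 2.8097e-07
x = 2 * sqrt(D*t) = 2 * sqrt(2.8097e-07) = 0.00106014 m = 1.0601 mm


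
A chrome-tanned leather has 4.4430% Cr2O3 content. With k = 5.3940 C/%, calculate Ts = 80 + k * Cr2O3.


Formula: Ts = 80 + k * Cr2O3
Substituting: Ts = 80 + 5.3940 * 4.4430
Result: 103.9655 C


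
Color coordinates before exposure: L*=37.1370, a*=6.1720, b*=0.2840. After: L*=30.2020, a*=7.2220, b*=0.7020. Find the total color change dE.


dL = -6.9350, da = 1.0500, db = 0.4180
dE = sqrt((-6.9350)^2 + 1.0500^2 + 0.4180^2) = 7.0265


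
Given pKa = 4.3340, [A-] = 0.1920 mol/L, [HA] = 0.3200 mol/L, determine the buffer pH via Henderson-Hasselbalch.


ratio = [A-] / [HA] = 0.1920 / 0.3200 = 0.6000
log10(ratio) = -0.2218
pH = pKa + log10(ratio) = 4.3340 - 0.2218 = 4.1122


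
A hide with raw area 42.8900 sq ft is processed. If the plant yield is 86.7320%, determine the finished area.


Formula: finished = raw * yield / 100
Substituting: finished = 42.8900 * 86.7320 / 100
Result: 37.1994 sq ft


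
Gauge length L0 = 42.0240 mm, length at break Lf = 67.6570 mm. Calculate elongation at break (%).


Formula: Elongation = (Lf - L0) / L0 * 100
Substituting: Elongation = (67.6570 - 42.0240) / 42.0240 * 100
Result: 60.9961 %


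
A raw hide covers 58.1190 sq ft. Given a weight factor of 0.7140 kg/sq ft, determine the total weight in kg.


Formula: Weight = area * weight_per_sqft
Substituting: Weight = 58.1190 * 0.7140
Result: 41.4970 kg


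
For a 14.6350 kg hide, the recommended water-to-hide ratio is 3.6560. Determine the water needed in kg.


Formula: Water = hide_weight * ratio
Substituting: Water = 14.6350 * 3.6560
Result: 53.5056 kg


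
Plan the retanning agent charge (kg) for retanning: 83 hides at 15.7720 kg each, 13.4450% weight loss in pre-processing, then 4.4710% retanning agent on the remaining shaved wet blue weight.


Total_raw = N * avg_wt = 83 * 15.7720 = 1309.0760 kg
Substrate = Total_raw * (1 - loss/100) = 1309.0760 * (1 - 13.4450/100) = 1133.0707 kg
Retan = Substrate * pct / 100 = 1133.0707 * 4.4710 / 100 = 50.6596 kg


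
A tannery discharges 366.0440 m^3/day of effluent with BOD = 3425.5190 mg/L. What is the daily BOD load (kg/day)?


Formula: BOD_load = volume * conc / 1000
Substituting: BOD_load = 366.0440 * 3425.5190 / 1000
Result: 1253.8907 kg/day


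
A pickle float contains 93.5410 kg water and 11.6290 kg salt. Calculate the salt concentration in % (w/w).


Formula: Conc = salt / (water + salt) * 100
Substituting: Conc = 11.6290 / (93.5410 + 11.6290) * 100
Result: 11.0573 %


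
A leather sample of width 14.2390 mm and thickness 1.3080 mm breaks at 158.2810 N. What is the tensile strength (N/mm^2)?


Formula: TS = force / (width * thickness)
Substituting: TS = 158.2810 / (14.2390 * 1.3080)
Result: 8.4985 N/mm^2


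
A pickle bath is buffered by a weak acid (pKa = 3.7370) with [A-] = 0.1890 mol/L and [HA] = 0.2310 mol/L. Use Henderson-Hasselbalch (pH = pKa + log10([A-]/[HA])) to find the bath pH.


ratio = [A-] / [HA] = 0.1890 / 0.2310 = 0.8182
log10(ratio) = -0.0871502
pH = pKa + log10(ratio) = 3.7370 - 0.0871502 = 3.6498


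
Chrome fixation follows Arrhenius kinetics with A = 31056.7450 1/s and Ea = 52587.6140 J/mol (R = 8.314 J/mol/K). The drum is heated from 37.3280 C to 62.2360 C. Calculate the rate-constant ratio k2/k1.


T1 = 37.3280 + 273.15 = 310.4780 K; T2 = 62.2360 + 273.15 = 335.3860 K
k1 = A * exp(-Ea/(R*T1)) = 31056.7450 * exp(-52587.6140/(8.314*310.4780)) = 4.4109e-05 1/s
k2 = A * exp(-Ea/(R*T2)) = 31056.7450 * exp(-52587.6140/(8.314*335.3860)) = 2.0027e-04 1/s
k2/k1 = 2.0027e-04 / 4.4109e-05 = 4.5403


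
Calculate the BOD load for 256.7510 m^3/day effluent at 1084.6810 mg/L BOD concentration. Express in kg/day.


Formula: BOD_load = volume * conc / 1000
Substituting: BOD_load = 256.7510 * 1084.6810 / 1000
Result: 278.4929 kg/day


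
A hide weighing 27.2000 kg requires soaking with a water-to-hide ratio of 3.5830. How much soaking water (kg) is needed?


Formula: Water = hide_weight * ratio
Substituting: Water = 27.2000 * 3.5830
Result: 97.4576 kg


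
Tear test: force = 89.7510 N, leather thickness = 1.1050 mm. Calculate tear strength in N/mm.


Formula: Tear strength = force / thickness
Substituting: Tear strength = 89.7510 / 1.1050
Result: 81.2226 N/mm


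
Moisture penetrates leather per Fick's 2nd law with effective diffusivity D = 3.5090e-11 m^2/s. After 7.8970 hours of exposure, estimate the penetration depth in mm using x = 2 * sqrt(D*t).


t = 7.8970 hr * 3600 = 28429.2000 s
D * t = 3.5090e-11 * 28429.2000 = 9.9758e-07
x = 2 * sqrt(D*t) = 2 * sqrt(9.9758e-07) = 0.00199758 m = 1.9976 mm


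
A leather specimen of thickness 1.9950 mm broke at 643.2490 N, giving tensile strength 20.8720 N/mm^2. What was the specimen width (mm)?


Formula: w = F / (TS * t)
Substituting: w = 643.2490 / (20.8720 * 1.9950)
Result: 15.4480 mm


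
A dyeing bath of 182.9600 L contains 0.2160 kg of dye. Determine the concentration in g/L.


Formula: Conc = dye_mass(kg) / volume(L) * 1000
Substituting: Conc = 0.2160 / 182.9600 * 1000
Result: 1.1806 g/L


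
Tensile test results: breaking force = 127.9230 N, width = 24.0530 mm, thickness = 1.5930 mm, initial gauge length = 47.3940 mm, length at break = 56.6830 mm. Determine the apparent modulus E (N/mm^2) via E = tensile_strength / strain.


TS = F / (w * t) = 127.9230 / (24.0530 * 1.5930) = 3.3386 N/mm^2
strain = (Lf - L0) / L0 = (56.6830 - 47.3940) / 47.3940 = 0.1960
E = TS / strain = 3.3386 / 0.1960 = 17.0341 N/mm^2


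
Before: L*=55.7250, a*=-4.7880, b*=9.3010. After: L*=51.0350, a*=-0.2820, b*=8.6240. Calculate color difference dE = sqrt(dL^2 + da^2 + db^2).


dL = -4.6900, da = 4.5060, db = -0.6770
dE = sqrt((-4.6900)^2 + 4.5060^2 + (-0.6770)^2) = 6.5390


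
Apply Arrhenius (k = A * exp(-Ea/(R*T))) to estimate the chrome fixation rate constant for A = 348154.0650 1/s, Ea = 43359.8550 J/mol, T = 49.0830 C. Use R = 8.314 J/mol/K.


T_K = T_C + 273.15 = 49.0830 + 273.15 = 322.2330 K
exponent = -Ea / (R * T_K) = -43359.8550 / (8.314 * 322.2330) = -16.1848
k = A * exp(exponent) = 348154.0650 * exp(-16.1848) = 0.0325683 1/s


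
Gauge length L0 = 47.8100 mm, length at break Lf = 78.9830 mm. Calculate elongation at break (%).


Formula: Elongation = (Lf - L0) / L0 * 100
Substituting: Elongation = (78.9830 - 47.8100) / 47.8100 * 100
Result: 65.2018 %


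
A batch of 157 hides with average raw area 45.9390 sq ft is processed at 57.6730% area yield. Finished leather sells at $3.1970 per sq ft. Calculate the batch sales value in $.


Raw_total = N * avg_area = 157 * 45.9390 = 7212.4230 sq ft
Finished = Raw_total * yield / 100 = 7212.4230 * 57.6730 / 100 = 4159.6207 sq ft
Value = Finished * price = 4159.6207 * 3.1970 = 13298.3074 $


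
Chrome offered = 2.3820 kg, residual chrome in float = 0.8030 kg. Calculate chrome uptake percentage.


Formula: Uptake = (offered - residual) / offered * 100
Substituting: Uptake = (2.3820 - 0.8030) / 2.3820 * 100
Result: 66.2888 %


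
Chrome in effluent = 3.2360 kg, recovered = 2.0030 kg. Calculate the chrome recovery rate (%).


Formula: Recovery = recovered / input * 100
Substituting: Recovery = 2.0030 / 3.2360 * 100
Result: 61.8974 %


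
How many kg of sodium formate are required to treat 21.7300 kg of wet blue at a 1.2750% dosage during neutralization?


Formula: Neutralizer = substrate * pct / 100
Substituting: Neutralizer = 21.7300 * 1.2750 / 100
Result: 0.2771 kg


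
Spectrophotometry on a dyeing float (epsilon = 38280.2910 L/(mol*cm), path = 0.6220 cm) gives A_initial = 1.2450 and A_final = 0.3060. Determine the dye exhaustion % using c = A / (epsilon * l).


c_initial = A_i / (epsilon * l) = 1.2450 / (38280.2910 * 0.6220) = 5.2288e-05 mol/L
c_final = A_f / (epsilon * l) = 0.3060 / (38280.2910 * 0.6220) = 1.2852e-05 mol/L
Exhaustion = (c_initial - c_final) / c_initial * 100 = (5.2288e-05 - 1.2852e-05) / 5.2288e-05 * 100 = 75.4217 %


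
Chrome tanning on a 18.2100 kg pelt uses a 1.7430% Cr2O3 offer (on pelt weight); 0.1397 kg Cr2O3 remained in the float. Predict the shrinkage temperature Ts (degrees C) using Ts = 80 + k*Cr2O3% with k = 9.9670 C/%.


Offered = pelt * offer_pct / 100 = 18.2100 * 1.7430 / 100 = 0.3174 kg
Uptake = offered - residual = 0.3174 - 0.1397 = 0.1777 kg
Cr2O3% on pelt = uptake / pelt * 100 = 0.1777 / 18.2100 * 100 = 0.9758 %
Ts = 80 + k * Cr2O3% = 80 + 9.9670 * 0.9758 = 89.7262 C


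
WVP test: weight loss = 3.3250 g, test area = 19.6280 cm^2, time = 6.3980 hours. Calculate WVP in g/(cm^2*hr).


Formula: WVP = loss / (area * time)
Substituting: WVP = 3.3250 / (19.6280 * 6.3980)
Result: 0.0264772 g/(cm^2*hr)


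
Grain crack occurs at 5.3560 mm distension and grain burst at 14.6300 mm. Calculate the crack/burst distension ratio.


Formula: Ratio = crack / burst
Substituting: Ratio = 5.3560 / 14.6300
Result: 0.3661


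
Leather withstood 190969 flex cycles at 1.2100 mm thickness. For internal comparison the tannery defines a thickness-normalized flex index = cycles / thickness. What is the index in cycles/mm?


Formula: Index = cycles / thickness
Substituting: Index = 190969 / 1.2100
Result: 157825.6198 cycles/mm


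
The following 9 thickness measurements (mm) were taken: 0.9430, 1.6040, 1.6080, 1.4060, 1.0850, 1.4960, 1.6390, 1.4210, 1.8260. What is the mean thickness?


Formula: Average = sum / n
Substituting: Average = 13.0280 / 9
Result: 1.4476 mm


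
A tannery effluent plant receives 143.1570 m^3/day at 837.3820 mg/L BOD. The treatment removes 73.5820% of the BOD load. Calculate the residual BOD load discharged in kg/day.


Load_in = volume * conc / 1000 = 143.1570 * 837.3820 / 1000 = 119.8771 kg/day
Removed = Load_in * eff / 100 = 119.8771 * 73.5820 / 100 = 88.2080 kg/day
Load_out = Load_in - Removed = 119.8771 - 88.2080 = 31.6691 kg/day


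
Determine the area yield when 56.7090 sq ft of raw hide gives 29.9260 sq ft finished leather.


Formula: Yield = finished / raw * 100
Substituting: Yield = 29.9260 / 56.7090 * 100
Result: 52.7712 %


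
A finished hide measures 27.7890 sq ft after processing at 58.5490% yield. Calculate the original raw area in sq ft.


Formula: raw = finished * 100 / yield
Substituting: raw = 27.7890 * 100 / 58.5490
Result: 47.4628 sq ft


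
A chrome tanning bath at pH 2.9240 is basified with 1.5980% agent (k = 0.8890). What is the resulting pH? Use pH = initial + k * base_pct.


Formula: pH_final = pH_initial + k * base_pct
Substituting: pH_final = 2.9240 + 0.8890 * 1.5980
Result: 4.3446


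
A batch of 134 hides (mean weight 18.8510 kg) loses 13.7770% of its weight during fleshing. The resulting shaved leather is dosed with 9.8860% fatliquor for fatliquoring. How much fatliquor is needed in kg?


Total_raw = N * avg_wt = 134 * 18.8510 = 2526.0340 kg
Substrate = Total_raw * (1 - loss/100) = 2526.0340 * (1 - 13.7770/100) = 2178.0223 kg
Fat = Substrate * pct / 100 = 2178.0223 * 9.8860 / 100 = 215.3193 kg


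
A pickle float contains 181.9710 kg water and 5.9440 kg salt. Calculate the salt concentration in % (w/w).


Formula: Conc = salt / (water + salt) * 100
Substituting: Conc = 5.9440 / (181.9710 + 5.9440) * 100
Result: 3.1631 %


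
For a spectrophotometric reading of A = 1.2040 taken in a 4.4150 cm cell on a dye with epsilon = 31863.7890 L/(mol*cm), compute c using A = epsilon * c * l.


Formula: c = A / (epsilon * l)
Substituting: c = 1.2040 / (31863.7890 * 4.4150)
Result: 8.5585e-06 mol/L


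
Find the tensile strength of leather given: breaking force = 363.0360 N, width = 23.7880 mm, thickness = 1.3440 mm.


Formula: TS = force / (width * thickness)
Substituting: TS = 363.0360 / (23.7880 * 1.3440)
Result: 11.3551 N/mm^2


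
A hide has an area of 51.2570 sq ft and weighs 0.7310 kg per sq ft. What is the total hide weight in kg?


Formula: Weight = area * weight_per_sqft
Substituting: Weight = 51.2570 * 0.7310
Result: 37.4689 kg


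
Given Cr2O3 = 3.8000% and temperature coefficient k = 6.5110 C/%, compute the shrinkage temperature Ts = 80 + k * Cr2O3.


Formula: Ts = 80 + k * Cr2O3
Substituting: Ts = 80 + 6.5110 * 3.8000
Result: 104.7418 C


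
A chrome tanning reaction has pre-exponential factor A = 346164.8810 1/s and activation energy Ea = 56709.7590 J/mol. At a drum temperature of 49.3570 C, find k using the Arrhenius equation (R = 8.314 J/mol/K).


T_K = T_C + 273.15 = 49.3570 + 273.15 = 322.5070 K
exponent = -Ea / (R * T_K) = -56709.7590 / (8.314 * 322.5070) = -21.1499
k = A * exp(exponent) = 346164.8810 * exp(-21.1499) = 2.2594e-04 1/s


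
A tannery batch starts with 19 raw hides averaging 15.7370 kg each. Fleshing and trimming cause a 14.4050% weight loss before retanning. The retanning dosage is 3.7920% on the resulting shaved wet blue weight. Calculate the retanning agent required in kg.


Total_raw = N * avg_wt = 19 * 15.7370 = 299.0030 kg
Substrate = Total_raw * (1 - loss/100) = 299.0030 * (1 - 14.4050/100) = 255.9316 kg
Retan = Substrate * pct / 100 = 255.9316 * 3.7920 / 100 = 9.7049 kg


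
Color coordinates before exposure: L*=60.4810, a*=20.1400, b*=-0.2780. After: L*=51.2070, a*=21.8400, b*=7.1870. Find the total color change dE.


dL = -9.2740, da = 1.7000, db = 7.4650
dE = sqrt((-9.2740)^2 + 1.7000^2 + 7.4650^2) = 12.0259


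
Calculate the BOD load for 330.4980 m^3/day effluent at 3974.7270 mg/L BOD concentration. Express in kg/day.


Formula: BOD_load = volume * conc / 1000
Substituting: BOD_load = 330.4980 * 3974.7270 / 1000
Result: 1313.6393 kg/day


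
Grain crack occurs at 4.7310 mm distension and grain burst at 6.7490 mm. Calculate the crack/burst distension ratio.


Formula: Ratio = crack / burst
Substituting: Ratio = 4.7310 / 6.7490
Result: 0.7010


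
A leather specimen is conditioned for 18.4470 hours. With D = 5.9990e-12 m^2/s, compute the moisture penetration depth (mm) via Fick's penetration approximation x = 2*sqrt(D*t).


t = 18.4470 hr * 3600 = 66409.2000 s
D * t = 5.9990e-12 * 66409.2000 = 3.9839e-07
x = 2 * sqrt(D*t) = 2 * sqrt(3.9839e-07) = 0.00126236 m = 1.2624 mm


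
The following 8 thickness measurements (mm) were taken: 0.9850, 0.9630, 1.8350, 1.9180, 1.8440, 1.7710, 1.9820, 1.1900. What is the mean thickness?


Formula: Average = sum / n
Substituting: Average = 12.4880 / 8
Result: 1.5610 mm


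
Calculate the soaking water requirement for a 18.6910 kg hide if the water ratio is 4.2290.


Formula: Water = hide_weight * ratio
Substituting: Water = 18.6910 * 4.2290
Result: 79.0442 kg


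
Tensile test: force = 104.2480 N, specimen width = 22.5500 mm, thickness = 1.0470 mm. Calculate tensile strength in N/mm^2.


Formula: TS = force / (width * thickness)
Substituting: TS = 104.2480 / (22.5500 * 1.0470)
Result: 4.4154 N/mm^2


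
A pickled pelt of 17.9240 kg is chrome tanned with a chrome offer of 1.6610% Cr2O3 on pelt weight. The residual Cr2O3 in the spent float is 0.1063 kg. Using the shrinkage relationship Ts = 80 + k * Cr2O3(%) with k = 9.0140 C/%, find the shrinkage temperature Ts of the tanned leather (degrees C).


Offered = pelt * offer_pct / 100 = 17.9240 * 1.6610 / 100 = 0.2977 kg
Uptake = offered - residual = 0.2977 - 0.1063 = 0.1914 kg
Cr2O3% on pelt = uptake / pelt * 100 = 0.1914 / 17.9240 * 100 = 1.0679 %
Ts = 80 + k * Cr2O3% = 80 + 9.0140 * 1.0679 = 89.6264 C


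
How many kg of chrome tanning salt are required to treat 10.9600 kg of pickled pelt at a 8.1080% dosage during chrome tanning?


Formula: Chrome = substrate * pct / 100
Substituting: Chrome = 10.9600 * 8.1080 / 100
Result: 0.8886 kg


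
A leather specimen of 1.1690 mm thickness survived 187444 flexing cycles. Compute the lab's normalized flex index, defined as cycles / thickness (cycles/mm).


Formula: Index = cycles / thickness
Substituting: Index = 187444 / 1.1690
Result: 160345.5945 cycles/mm


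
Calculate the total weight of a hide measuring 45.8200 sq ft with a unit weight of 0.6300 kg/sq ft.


Formula: Weight = area * weight_per_sqft
Substituting: Weight = 45.8200 * 0.6300
Result: 28.8666 kg


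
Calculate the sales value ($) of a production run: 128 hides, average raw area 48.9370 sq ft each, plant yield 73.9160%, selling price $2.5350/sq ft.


Raw_total = N * avg_area = 128 * 48.9370 = 6263.9360 sq ft
Finished = Raw_total * yield / 100 = 6263.9360 * 73.9160 / 100 = 4630.0509 sq ft
Value = Finished * price = 4630.0509 * 2.5350 = 11737.1791 $


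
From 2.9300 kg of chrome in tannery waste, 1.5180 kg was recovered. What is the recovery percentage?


Formula: Recovery = recovered / input * 100
Substituting: Recovery = 1.5180 / 2.9300 * 100
Result: 51.8089 %


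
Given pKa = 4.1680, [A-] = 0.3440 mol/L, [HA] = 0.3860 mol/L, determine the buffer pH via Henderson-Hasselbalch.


ratio = [A-] / [HA] = 0.3440 / 0.3860 = 0.8912
log10(ratio) = -0.0500289
pH = pKa + log10(ratio) = 4.1680 - 0.0500289 = 4.1180


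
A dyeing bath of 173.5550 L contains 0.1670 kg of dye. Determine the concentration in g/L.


Formula: Conc = dye_mass(kg) / volume(L) * 1000
Substituting: Conc = 0.1670 / 173.5550 * 1000
Result: 0.9622 g/L


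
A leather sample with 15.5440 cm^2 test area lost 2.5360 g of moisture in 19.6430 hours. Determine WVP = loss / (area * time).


Formula: WVP = loss / (area * time)
Substituting: WVP = 2.5360 / (15.5440 * 19.6430)
Result: 0.00830575 g/(cm^2*hr)


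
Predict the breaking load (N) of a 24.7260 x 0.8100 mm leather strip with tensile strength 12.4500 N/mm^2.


Formula: F = TS * w * t
Substituting: F = 12.4500 * 24.7260 * 0.8100
Result: 249.3493 N


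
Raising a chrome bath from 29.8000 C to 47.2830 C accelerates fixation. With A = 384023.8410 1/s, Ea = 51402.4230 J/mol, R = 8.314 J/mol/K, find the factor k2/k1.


T1 = 29.8000 + 273.15 = 302.9500 K; T2 = 47.2830 + 273.15 = 320.4330 K
k1 = A * exp(-Ea/(R*T1)) = 384023.8410 * exp(-51402.4230/(8.314*302.9500)) = 5.2630e-04 1/s
k2 = A * exp(-Ea/(R*T2)) = 384023.8410 * exp(-51402.4230/(8.314*320.4330)) = 0.00160254 1/s
k2/k1 = 0.00160254 / 5.2630e-04 = 3.0449


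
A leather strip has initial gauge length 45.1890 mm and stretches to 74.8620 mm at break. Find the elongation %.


Formula: Elongation = (Lf - L0) / L0 * 100
Substituting: Elongation = (74.8620 - 45.1890) / 45.1890 * 100
Result: 65.6642 %


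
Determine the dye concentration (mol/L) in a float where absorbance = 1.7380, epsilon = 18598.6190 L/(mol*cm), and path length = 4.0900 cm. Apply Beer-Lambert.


Formula: c = A / (epsilon * l)
Substituting: c = 1.7380 / (18598.6190 * 4.0900)
Result: 2.2848e-05 mol/L


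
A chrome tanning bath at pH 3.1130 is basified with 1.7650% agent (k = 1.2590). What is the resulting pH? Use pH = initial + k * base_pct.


Formula: pH_final = pH_initial + k * base_pct
Substituting: pH_final = 3.1130 + 1.2590 * 1.7650
Result: 5.3351


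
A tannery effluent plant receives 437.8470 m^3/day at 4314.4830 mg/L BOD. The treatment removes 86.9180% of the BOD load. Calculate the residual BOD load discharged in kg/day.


Load_in = volume * conc / 1000 = 437.8470 * 4314.4830 / 1000 = 1889.0834 kg/day
Removed = Load_in * eff / 100 = 1889.0834 * 86.9180 / 100 = 1641.9535 kg/day
Load_out = Load_in - Removed = 1889.0834 - 1641.9535 = 247.1299 kg/day


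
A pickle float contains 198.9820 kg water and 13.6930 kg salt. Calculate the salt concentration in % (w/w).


Formula: Conc = salt / (water + salt) * 100
Substituting: Conc = 13.6930 / (198.9820 + 13.6930) * 100
Result: 6.4385 %


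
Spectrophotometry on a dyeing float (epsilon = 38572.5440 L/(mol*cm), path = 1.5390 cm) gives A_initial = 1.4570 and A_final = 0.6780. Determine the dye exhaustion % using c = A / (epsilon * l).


c_initial = A_i / (epsilon * l) = 1.4570 / (38572.5440 * 1.5390) = 2.4544e-05 mol/L
c_final = A_f / (epsilon * l) = 0.6780 / (38572.5440 * 1.5390) = 1.1421e-05 mol/L
Exhaustion = (c_initial - c_final) / c_initial * 100 = (2.4544e-05 - 1.1421e-05) / 2.4544e-05 * 100 = 53.4660 %


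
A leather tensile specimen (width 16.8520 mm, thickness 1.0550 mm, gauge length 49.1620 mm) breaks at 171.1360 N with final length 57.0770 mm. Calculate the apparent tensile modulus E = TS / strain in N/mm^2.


TS = F / (w * t) = 171.1360 / (16.8520 * 1.0550) = 9.6258 N/mm^2
strain = (Lf - L0) / L0 = (57.0770 - 49.1620) / 49.1620 = 0.1610
E = TS / strain = 9.6258 / 0.1610 = 59.7883 N/mm^2


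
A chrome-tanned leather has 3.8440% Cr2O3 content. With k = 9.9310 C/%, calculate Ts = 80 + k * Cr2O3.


Formula: Ts = 80 + k * Cr2O3
Substituting: Ts = 80 + 9.9310 * 3.8440
Result: 118.1748 C


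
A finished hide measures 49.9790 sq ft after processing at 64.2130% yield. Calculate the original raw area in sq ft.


Formula: raw = finished * 100 / yield
Substituting: raw = 49.9790 * 100 / 64.2130
Result: 77.8331 sq ft


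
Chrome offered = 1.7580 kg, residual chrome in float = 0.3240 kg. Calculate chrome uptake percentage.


Formula: Uptake = (offered - residual) / offered * 100
Substituting: Uptake = (1.7580 - 0.3240) / 1.7580 * 100
Result: 81.5700 %


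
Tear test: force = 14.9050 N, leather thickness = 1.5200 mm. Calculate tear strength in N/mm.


Formula: Tear strength = force / thickness
Substituting: Tear strength = 14.9050 / 1.5200
Result: 9.8059 N/mm


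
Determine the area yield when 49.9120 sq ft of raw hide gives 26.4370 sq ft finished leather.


Formula: Yield = finished / raw * 100
Substituting: Yield = 26.4370 / 49.9120 * 100
Result: 52.9672 %


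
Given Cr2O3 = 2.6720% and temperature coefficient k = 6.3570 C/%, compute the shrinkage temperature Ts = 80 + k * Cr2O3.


Formula: Ts = 80 + k * Cr2O3
Substituting: Ts = 80 + 6.3570 * 2.6720
Result: 96.9859 C


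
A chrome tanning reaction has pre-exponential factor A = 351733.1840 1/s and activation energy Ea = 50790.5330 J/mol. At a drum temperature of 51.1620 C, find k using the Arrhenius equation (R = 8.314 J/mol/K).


T_K = T_C + 273.15 = 51.1620 + 273.15 = 324.3120 K
exponent = -Ea / (R * T_K) = -50790.5330 / (8.314 * 324.3120) = -18.8369
k = A * exp(exponent) = 351733.1840 * exp(-18.8369) = 0.00231978 1/s


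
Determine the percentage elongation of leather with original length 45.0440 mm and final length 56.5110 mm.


Formula: Elongation = (Lf - L0) / L0 * 100
Substituting: Elongation = (56.5110 - 45.0440) / 45.0440 * 100
Result: 25.4573 %


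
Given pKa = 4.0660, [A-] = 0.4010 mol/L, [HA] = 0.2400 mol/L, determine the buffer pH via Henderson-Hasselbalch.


ratio = [A-] / [HA] = 0.4010 / 0.2400 = 1.6708
log10(ratio) = 0.2229
pH = pKa + log10(ratio) = 4.0660 + 0.2229 = 4.2889


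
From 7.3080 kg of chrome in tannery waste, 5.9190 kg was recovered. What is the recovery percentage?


Formula: Recovery = recovered / input * 100
Substituting: Recovery = 5.9190 / 7.3080 * 100
Result: 80.9934 %


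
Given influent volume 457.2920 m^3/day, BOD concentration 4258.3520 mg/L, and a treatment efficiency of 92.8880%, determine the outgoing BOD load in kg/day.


Load_in = volume * conc / 1000 = 457.2920 * 4258.3520 / 1000 = 1947.3103 kg/day
Removed = Load_in * eff / 100 = 1947.3103 * 92.8880 / 100 = 1808.8176 kg/day
Load_out = Load_in - Removed = 1947.3103 - 1808.8176 = 138.4927 kg/day


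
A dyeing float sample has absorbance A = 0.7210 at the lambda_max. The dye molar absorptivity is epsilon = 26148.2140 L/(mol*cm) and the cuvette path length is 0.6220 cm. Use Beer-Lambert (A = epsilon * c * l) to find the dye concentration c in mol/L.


Formula: c = A / (epsilon * l)
Substituting: c = 0.7210 / (26148.2140 * 0.6220)
Result: 4.4331e-05 mol/L


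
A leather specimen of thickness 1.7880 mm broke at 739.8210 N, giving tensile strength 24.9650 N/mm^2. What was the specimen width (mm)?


Formula: w = F / (TS * t)
Substituting: w = 739.8210 / (24.9650 * 1.7880)
Result: 16.5740 mm


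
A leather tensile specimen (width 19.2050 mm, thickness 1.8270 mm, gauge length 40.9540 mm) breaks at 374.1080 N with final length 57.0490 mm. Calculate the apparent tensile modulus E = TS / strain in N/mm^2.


TS = F / (w * t) = 374.1080 / (19.2050 * 1.8270) = 10.6621 N/mm^2
strain = (Lf - L0) / L0 = (57.0490 - 40.9540) / 40.9540 = 0.3930
E = TS / strain = 10.6621 / 0.3930 = 27.1300 N/mm^2


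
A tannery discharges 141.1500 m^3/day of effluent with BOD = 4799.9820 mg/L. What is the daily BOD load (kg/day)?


Formula: BOD_load = volume * conc / 1000
Substituting: BOD_load = 141.1500 * 4799.9820 / 1000
Result: 677.5175 kg/day


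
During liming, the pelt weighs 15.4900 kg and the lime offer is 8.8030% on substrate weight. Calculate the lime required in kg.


Formula: Lime = substrate * pct / 100
Substituting: Lime = 15.4900 * 8.8030 / 100
Result: 1.3636 kg


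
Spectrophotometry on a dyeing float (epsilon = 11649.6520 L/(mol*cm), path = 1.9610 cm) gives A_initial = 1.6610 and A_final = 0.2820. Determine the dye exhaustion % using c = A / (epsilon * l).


c_initial = A_i / (epsilon * l) = 1.6610 / (11649.6520 * 1.9610) = 7.2707e-05 mol/L
c_final = A_f / (epsilon * l) = 0.2820 / (11649.6520 * 1.9610) = 1.2344e-05 mol/L
Exhaustion = (c_initial - c_final) / c_initial * 100 = (7.2707e-05 - 1.2344e-05) / 7.2707e-05 * 100 = 83.0223 %


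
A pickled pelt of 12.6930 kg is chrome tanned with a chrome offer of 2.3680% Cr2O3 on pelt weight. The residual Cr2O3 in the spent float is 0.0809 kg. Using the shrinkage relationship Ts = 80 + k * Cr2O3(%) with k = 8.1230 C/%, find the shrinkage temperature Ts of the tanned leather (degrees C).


Offered = pelt * offer_pct / 100 = 12.6930 * 2.3680 / 100 = 0.3006 kg
Uptake = offered - residual = 0.3006 - 0.0809 = 0.2197 kg
Cr2O3% on pelt = uptake / pelt * 100 = 0.2197 / 12.6930 * 100 = 1.7306 %
Ts = 80 + k * Cr2O3% = 80 + 8.1230 * 1.7306 = 94.0580 C


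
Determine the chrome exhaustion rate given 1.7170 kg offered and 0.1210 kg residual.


Formula: Uptake = (offered - residual) / offered * 100
Substituting: Uptake = (1.7170 - 0.1210) / 1.7170 * 100
Result: 92.9528 %
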